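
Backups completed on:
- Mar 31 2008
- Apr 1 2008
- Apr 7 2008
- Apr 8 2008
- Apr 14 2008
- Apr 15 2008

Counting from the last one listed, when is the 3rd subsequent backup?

Gaps: 1, 6, 1, 6, 1 days — not constant, but cyclic with period 2.
The events fall on every Monday and Tuesday.
The following Monday is Apr 21 2008.
The following Tuesday is Apr 22 2008.
Next Monday: Apr 28 2008.

Apr 28 2008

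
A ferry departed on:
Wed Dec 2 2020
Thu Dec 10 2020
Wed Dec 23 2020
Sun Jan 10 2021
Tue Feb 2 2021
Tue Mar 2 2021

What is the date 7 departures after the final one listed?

Gaps: 8, 13, 18, 23, 28 days — each gap is 5 larger than the previous one.
Next gap: 33 days. Tue Mar 2 2021 + 33 days = Sun Apr 4 2021.
Next gap: 38 days. Sun Apr 4 2021 + 38 days = Wed May 12 2021.
Next gap: 43 days. Wed May 12 2021 + 43 days = Thu Jun 24 2021.
Next gap: 48 days. Thu Jun 24 2021 + 48 days = Wed Aug 11 2021.
Next gap: 53 days. Wed Aug 11 2021 + 53 days = Sun Oct 3 2021.
Next gap: 58 days. Sun Oct 3 2021 + 58 days = Tue Nov 30 2021.
Next gap: 63 days. Tue Nov 30 2021 + 63 days = Tue Feb 1 2022.

Tue Feb 1 2022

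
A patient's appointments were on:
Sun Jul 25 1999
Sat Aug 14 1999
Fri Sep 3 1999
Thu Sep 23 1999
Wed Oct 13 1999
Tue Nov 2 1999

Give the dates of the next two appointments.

Mon Nov 22 1999, Sun Dec 12 1999

The spacing is 20, 20, 20, 20, 20 days — always 20 days.
Tue Nov 2 1999 + 20 days = Mon Nov 22 1999.
Mon Nov 22 1999 + 20 days = Sun Dec 12 1999.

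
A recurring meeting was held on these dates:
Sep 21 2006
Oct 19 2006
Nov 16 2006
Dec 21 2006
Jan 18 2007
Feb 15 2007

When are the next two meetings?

Gaps: 28, 28, 35, 28, 28 days — a mix of 28 and 35. Every date is a Thursday.
Each is the 3rd Thursday of its month.
3rd Thursday of March 2007: Mar 15 2007.
April 2007 — 3rd Thursday is Apr 19 2007.

Mar 15 2007, Apr 19 2007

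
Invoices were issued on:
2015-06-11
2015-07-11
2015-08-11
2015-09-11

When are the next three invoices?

2015-10-11, 2015-11-11, 2015-12-11

Each date is the 11th; the gaps (30, 31, 31) track the month lengths.
The rule is the 11th of each month.
October 2015: 2015-10-11.
Next: November 2015 → 2015-11-11.
December 2015: 2015-12-11.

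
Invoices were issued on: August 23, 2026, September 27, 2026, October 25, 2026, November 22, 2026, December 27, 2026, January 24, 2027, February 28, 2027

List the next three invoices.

March 28, 2027; April 25, 2027; May 23, 2027

All dates are Sundays, 35, 28, 28, 35, 28, 35 days apart.
Specifically, the 4th Sunday of each month.
4th Sunday of March 2027: March 28, 2027.
April 2027 — 4th Sunday is April 25, 2027.
May 2027 — 4th Sunday is May 23, 2027.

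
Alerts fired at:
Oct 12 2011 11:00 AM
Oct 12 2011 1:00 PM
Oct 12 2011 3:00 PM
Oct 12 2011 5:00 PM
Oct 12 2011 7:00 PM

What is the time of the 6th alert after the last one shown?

Oct 13 2011 7:00 AM

The interval is a steady 2 hours (2, 2, 2, 2).
Oct 12 2011 7:00 PM + 2 h = Oct 12 2011 9:00 PM.
Oct 12 2011 9:00 PM + 2 h = Oct 12 2011 11:00 PM.
Oct 12 2011 11:00 PM + 2 h = Oct 13 2011 1:00 AM.
Oct 13 2011 1:00 AM + 2 h = Oct 13 2011 3:00 AM.
Oct 13 2011 3:00 AM + 2 h = Oct 13 2011 5:00 AM.
Oct 13 2011 5:00 AM + 2 h = Oct 13 2011 7:00 AM.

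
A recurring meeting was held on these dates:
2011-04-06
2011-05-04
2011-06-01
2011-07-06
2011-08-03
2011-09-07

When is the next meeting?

2011-10-05

All dates are Wednesdays, 28, 28, 35, 28, 35 days apart.
Specifically, the 1st Wednesday of each month.
1st Wednesday of October 2011: 2011-10-05.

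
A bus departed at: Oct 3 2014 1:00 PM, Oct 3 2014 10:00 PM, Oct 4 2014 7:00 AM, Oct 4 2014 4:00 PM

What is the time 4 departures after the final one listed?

Spacing: 9, 9, 9 h — constant 9 h.
Oct 4 2014 4:00 PM + 9 h = Oct 5 2014 1:00 AM.
Oct 5 2014 1:00 AM + 9 h = Oct 5 2014 10:00 AM.
Oct 5 2014 10:00 AM + 9 h = Oct 5 2014 7:00 PM.
Oct 5 2014 7:00 PM + 9 h = Oct 6 2014 4:00 AM.

Oct 6 2014 4:00 AM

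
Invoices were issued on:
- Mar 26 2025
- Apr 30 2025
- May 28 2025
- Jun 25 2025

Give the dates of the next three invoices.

Every date is a Wednesday; gaps 35, 28, 28 days.
Each is the last Wednesday of its month (at least one falls on the 29th or later, ruling out '4th Wednesday').
Last Wednesday of July 2025: Jul 30 2025.
Last Wednesday of August 2025: Aug 27 2025.
September 2025 ends with Wednesday Sep 24 2025.

Jul 30 2025, Aug 27 2025, Sep 24 2025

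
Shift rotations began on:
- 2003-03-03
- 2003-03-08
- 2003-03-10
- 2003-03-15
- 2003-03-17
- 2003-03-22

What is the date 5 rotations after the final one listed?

Every event lands on a Monday or Saturday (gaps cycle 5, 2, 5, 2, 5).
So the schedule is: every Monday and Saturday.
Next Monday: 2003-03-24.
Next Saturday: 2003-03-29.
Next Monday: 2003-03-31.
The following Saturday is 2003-04-05.
Next Monday: 2003-04-07.

2003-04-07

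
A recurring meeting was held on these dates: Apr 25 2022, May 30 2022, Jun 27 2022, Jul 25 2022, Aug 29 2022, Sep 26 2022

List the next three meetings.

These are Mondays with 35, 28, 28, 35, 28-day gaps.
Each is the final Monday of its month — May 30 2022 is past the 28th, so '4th Monday' doesn't fit.
October 2022 ends with Monday Oct 31 2022.
Last Monday of November 2022: Nov 28 2022.
Last Monday of December 2022: Dec 26 2022.

Oct 31 2022, Nov 28 2022, Dec 26 2022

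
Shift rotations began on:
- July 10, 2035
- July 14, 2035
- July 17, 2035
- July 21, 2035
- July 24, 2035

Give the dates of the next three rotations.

July 28, 2035; July 31, 2035; August 4, 2035

Every event lands on a Tuesday or Saturday (gaps cycle 4, 3, 4, 3).
So the schedule is: every Tuesday and Saturday.
Next Saturday: July 28, 2035.
Next Tuesday: July 31, 2035.
The following Saturday is August 4, 2035.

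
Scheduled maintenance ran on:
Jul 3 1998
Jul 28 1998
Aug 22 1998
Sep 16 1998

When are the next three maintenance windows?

Oct 11 1998, Nov 5 1998, Nov 30 1998

The spacing is 25, 25, 25 days — always 25 days.
Sep 16 1998 + 25 days = Oct 11 1998.
Oct 11 1998 + 25 days = Nov 5 1998.
Nov 5 1998 + 25 days = Nov 30 1998.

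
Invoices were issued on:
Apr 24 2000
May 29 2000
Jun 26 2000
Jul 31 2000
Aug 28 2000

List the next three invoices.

Sep 25 2000, Oct 30 2000, Nov 27 2000

These are Mondays with 35, 28, 35, 28-day gaps.
Each is the final Monday of its month — May 29 2000 is past the 28th, so '4th Monday' doesn't fit.
Last Monday of September 2000: Sep 25 2000.
Last Monday of October 2000: Oct 30 2000.
November 2000 ends with Monday Nov 27 2000.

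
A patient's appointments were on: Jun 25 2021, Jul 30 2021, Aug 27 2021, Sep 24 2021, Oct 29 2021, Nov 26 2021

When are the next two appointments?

These are Fridays with 35, 28, 28, 35, 28-day gaps.
Each is the final Friday of its month — Jul 30 2021 is past the 28th, so '4th Friday' doesn't fit.
Last Friday of December 2021: Dec 31 2021.
Last Friday of January 2022: Jan 28 2022.

Dec 31 2021, Jan 28 2022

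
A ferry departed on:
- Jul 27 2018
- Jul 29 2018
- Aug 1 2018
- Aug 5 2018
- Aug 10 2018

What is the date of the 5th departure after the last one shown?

The spacing grows by 1 each time: 2, 3, 4, 5 days.
Next gap: 6 days. Aug 10 2018 + 6 days = Aug 16 2018.
Next gap: 7 days. Aug 16 2018 + 7 days = Aug 23 2018.
Next gap: 8 days. Aug 23 2018 + 8 days = Aug 31 2018.
Next gap: 9 days. Aug 31 2018 + 9 days = Sep 9 2018.
Next gap: 10 days. Sep 9 2018 + 10 days = Sep 19 2018.

Sep 19 2018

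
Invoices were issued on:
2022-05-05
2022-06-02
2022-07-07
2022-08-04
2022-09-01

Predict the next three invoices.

2022-10-06, 2022-11-03, 2022-12-01

All dates are Thursdays, 28, 35, 28, 28 days apart.
Specifically, the 1st Thursday of each month.
October 2022 — 1st Thursday is 2022-10-06.
November 2022 — 1st Thursday is 2022-11-03.
1st Thursday of December 2022: 2022-12-01.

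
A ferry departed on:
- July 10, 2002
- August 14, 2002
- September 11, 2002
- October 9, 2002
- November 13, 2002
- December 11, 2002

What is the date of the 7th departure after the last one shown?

July 9, 2003

Gaps: 35, 28, 28, 35, 28 days — a mix of 28 and 35. Every date is a Wednesday.
Each is the 2nd Wednesday of its month.
2nd Wednesday of January 2003: January 8, 2003.
February 2003 — 2nd Wednesday is February 12, 2003.
2nd Wednesday of March 2003: March 12, 2003.
April 2003 — 2nd Wednesday is April 9, 2003.
May 2003 — 2nd Wednesday is May 14, 2003.
2nd Wednesday of June 2003: June 11, 2003.
July 2003 — 2nd Wednesday is July 9, 2003.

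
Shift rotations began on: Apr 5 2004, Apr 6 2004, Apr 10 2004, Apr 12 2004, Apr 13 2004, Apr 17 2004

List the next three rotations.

Apr 19 2004, Apr 20 2004, Apr 24 2004

Gaps: 1, 4, 2, 1, 4 days — not constant, but cyclic with period 3.
The events fall on every Monday, Tuesday and Saturday.
Next Monday: Apr 19 2004.
The following Tuesday is Apr 20 2004.
The following Saturday is Apr 24 2004.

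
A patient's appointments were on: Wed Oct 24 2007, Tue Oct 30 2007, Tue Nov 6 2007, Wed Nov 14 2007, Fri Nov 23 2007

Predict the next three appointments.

The spacing grows by 1 each time: 6, 7, 8, 9 days.
Next gap: 10 days. Fri Nov 23 2007 + 10 days = Mon Dec 3 2007.
Next gap: 11 days. Mon Dec 3 2007 + 11 days = Fri Dec 14 2007.
Next gap: 12 days. Fri Dec 14 2007 + 12 days = Wed Dec 26 2007.

Mon Dec 3 2007, Fri Dec 14 2007, Wed Dec 26 2007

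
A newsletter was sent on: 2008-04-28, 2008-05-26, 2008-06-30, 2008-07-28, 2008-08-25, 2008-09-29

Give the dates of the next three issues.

All Mondays; the gaps (28, 35, 28, 28, 35) vary with month length.
This is the last Monday of each month.
October 2008 ends with Monday 2008-10-27.
November 2008 ends with Monday 2008-11-24.
Last Monday of December 2008: 2008-12-29.

2008-10-27, 2008-11-24, 2008-12-29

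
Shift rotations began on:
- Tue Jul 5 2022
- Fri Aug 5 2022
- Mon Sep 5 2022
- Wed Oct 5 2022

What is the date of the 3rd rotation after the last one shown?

Thu Jan 5 2023

Each date is the 5th; the gaps (31, 31, 30) track the month lengths.
The rule is the 5th of each month.
Next: November 2022 → Sat Nov 5 2022.
Next: December 2022 → Mon Dec 5 2022.
January 2023: Thu Jan 5 2023.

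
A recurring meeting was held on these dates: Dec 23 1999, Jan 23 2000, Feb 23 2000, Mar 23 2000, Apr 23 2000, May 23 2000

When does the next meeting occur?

Jun 23 2000

Each date is the 23rd; the gaps (31, 31, 29, 31, 30) track the month lengths.
The rule is the 23rd of each month.
June 2000: Jun 23 2000.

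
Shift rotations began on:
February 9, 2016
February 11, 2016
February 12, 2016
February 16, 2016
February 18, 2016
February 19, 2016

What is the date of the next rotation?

Every event lands on a Tuesday or Thursday or Friday (gaps cycle 2, 1, 4, 2, 1).
So the schedule is: every Tuesday, Thursday and Friday.
Next Tuesday: February 23, 2016.

February 23, 2016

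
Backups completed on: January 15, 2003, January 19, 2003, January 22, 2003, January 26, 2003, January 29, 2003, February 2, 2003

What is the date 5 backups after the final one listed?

February 19, 2003

The gap pattern 4, 3, 4, 3, 4 repeats every 2 events.
These are the Wednesdays and Sundays of each week.
Next Wednesday: February 5, 2003.
Next Sunday: February 9, 2003.
Next Wednesday: February 12, 2003.
The following Sunday is February 16, 2003.
Next Wednesday: February 19, 2003.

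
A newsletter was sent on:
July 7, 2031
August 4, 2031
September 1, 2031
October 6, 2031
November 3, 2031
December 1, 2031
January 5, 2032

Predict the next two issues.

February 2, 2032; March 1, 2032

All dates are Mondays, 28, 28, 35, 28, 28, 35 days apart.
Specifically, the 1st Monday of each month.
1st Monday of February 2032: February 2, 2032.
1st Monday of March 2032: March 1, 2032.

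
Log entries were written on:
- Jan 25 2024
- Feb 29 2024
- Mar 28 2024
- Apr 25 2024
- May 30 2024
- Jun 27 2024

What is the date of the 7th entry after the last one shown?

Jan 30 2025

Every date is a Thursday; gaps 35, 28, 28, 35, 28 days.
Each is the last Thursday of its month (at least one falls on the 29th or later, ruling out '4th Thursday').
Last Thursday of July 2024: Jul 25 2024.
Last Thursday of August 2024: Aug 29 2024.
September 2024 ends with Thursday Sep 26 2024.
Last Thursday of October 2024: Oct 31 2024.
Last Thursday of November 2024: Nov 28 2024.
December 2024 ends with Thursday Dec 26 2024.
Last Thursday of January 2025: Jan 30 2025.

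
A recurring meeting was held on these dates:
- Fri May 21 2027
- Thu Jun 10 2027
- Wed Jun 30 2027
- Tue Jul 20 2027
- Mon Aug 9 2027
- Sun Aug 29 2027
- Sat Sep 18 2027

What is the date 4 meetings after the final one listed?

Tue Dec 7 2027

Gaps between consecutive events: 20, 20, 20, 20, 20, 20 days — a constant 20-day interval.
Sat Sep 18 2027 + 20 days = Fri Oct 8 2027.
Fri Oct 8 2027 + 20 days = Thu Oct 28 2027.
Thu Oct 28 2027 + 20 days = Wed Nov 17 2027.
Wed Nov 17 2027 + 20 days = Tue Dec 7 2027.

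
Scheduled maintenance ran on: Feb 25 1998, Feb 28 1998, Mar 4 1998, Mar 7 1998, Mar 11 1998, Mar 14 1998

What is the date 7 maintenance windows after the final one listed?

Every event lands on a Wednesday or Saturday (gaps cycle 3, 4, 3, 4, 3).
So the schedule is: every Wednesday and Saturday.
Next Wednesday: Mar 18 1998.
Next Saturday: Mar 21 1998.
The following Wednesday is Mar 25 1998.
The following Saturday is Mar 28 1998.
The following Wednesday is Apr 1 1998.
Next Saturday: Apr 4 1998.
Next Wednesday: Apr 8 1998.

Apr 8 1998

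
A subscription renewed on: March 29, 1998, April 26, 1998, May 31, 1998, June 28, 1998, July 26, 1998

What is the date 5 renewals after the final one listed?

December 27, 1998

All Sundays; the gaps (28, 35, 28, 28) vary with month length.
This is the last Sunday of each month.
Last Sunday of August 1998: August 30, 1998.
Last Sunday of September 1998: September 27, 1998.
Last Sunday of October 1998: October 25, 1998.
Last Sunday of November 1998: November 29, 1998.
December 1998 ends with Sunday December 27, 1998.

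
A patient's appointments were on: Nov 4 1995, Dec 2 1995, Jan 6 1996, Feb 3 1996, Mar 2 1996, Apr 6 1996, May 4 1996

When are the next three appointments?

Jun 1 1996, Jul 6 1996, Aug 3 1996

These are Saturdays at 28- or 35-day spacing (28, 35, 28, 28, 35, 28).
The pattern: 1st Saturday of the month.
June 1996 — 1st Saturday is Jun 1 1996.
July 1996 — 1st Saturday is Jul 6 1996.
August 1996 — 1st Saturday is Aug 3 1996.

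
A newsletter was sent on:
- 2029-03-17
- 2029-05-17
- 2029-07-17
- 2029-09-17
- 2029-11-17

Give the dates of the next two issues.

2030-01-17, 2030-03-17

Each date is the 17th; the gaps (61, 61, 62, 61) track the month lengths.
The rule is the 17th of every 2 months.
Next: January 2030 → 2030-01-17.
March 2030: 2030-03-17.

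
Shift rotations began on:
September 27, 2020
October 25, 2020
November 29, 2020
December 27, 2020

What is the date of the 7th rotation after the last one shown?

July 25, 2021

Every date is a Sunday; gaps 28, 35, 28 days.
Each is the last Sunday of its month (at least one falls on the 29th or later, ruling out '4th Sunday').
Last Sunday of January 2021: January 31, 2021.
Last Sunday of February 2021: February 28, 2021.
Last Sunday of March 2021: March 28, 2021.
Last Sunday of April 2021: April 25, 2021.
Last Sunday of May 2021: May 30, 2021.
June 2021 ends with Sunday June 27, 2021.
July 2021 ends with Sunday July 25, 2021.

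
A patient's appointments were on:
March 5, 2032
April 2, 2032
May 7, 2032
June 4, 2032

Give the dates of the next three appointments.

July 2, 2032; August 6, 2032; September 3, 2032

Gaps: 28, 35, 28 days — a mix of 28 and 35. Every date is a Friday.
Each is the 1st Friday of its month.
July 2032 — 1st Friday is July 2, 2032.
August 2032 — 1st Friday is August 6, 2032.
September 2032 — 1st Friday is September 3, 2032.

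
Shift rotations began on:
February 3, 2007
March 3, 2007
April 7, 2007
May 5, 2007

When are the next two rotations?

All dates are Saturdays, 28, 35, 28 days apart.
Specifically, the 1st Saturday of each month.
1st Saturday of June 2007: June 2, 2007.
1st Saturday of July 2007: July 7, 2007.

June 2, 2007; July 7, 2007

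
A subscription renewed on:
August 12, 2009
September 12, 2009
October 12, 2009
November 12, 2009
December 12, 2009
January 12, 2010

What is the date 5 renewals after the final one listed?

June 12, 2010

The day-of-month is always 12 (31, 30, 31, 30, 31 days between events).
So this recurs on the 12th of each month.
Next: February 2010 → February 12, 2010.
Next: March 2010 → March 12, 2010.
April 2010: April 12, 2010.
Next: May 2010 → May 12, 2010.
Next: June 2010 → June 12, 2010.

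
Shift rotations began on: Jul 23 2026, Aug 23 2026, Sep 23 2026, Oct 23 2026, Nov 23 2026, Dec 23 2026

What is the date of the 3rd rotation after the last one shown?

Mar 23 2027

The day-of-month is always 23 (31, 31, 30, 31, 30 days between events).
So this recurs on the 23rd of each month.
January 2027: Jan 23 2027.
February 2027: Feb 23 2027.
March 2027: Mar 23 2027.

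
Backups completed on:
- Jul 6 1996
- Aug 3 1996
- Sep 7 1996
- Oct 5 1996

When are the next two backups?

These are Saturdays at 28- or 35-day spacing (28, 35, 28).
The pattern: 1st Saturday of the month.
November 1996 — 1st Saturday is Nov 2 1996.
1st Saturday of December 1996: Dec 7 1996.

Nov 2 1996, Dec 7 1996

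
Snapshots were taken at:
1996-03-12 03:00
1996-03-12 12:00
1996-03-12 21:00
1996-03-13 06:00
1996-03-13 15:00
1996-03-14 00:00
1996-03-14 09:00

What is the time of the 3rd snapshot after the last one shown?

The interval is a steady 9 hours (9, 9, 9, 9, 9, 9).
1996-03-14 09:00 + 9 h = 1996-03-14 18:00.
1996-03-14 18:00 + 9 h = 1996-03-15 03:00.
1996-03-15 03:00 + 9 h = 1996-03-15 12:00.

1996-03-15 12:00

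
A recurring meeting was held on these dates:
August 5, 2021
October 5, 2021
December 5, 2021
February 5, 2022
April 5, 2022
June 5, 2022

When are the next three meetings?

Each date is the 5th; the gaps (61, 61, 62, 59, 61) track the month lengths.
The rule is the 5th of every 2 months.
Next: August 2022 → August 5, 2022.
Next: October 2022 → October 5, 2022.
Next: December 2022 → December 5, 2022.

August 5, 2022; October 5, 2022; December 5, 2022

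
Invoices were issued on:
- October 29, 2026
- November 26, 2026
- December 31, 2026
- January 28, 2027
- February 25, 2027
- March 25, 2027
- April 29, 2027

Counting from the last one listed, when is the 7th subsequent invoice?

Every date is a Thursday; gaps 28, 35, 28, 28, 28, 35 days.
Each is the last Thursday of its month (at least one falls on the 29th or later, ruling out '4th Thursday').
May 2027 ends with Thursday May 27, 2027.
June 2027 ends with Thursday June 24, 2027.
July 2027 ends with Thursday July 29, 2027.
Last Thursday of August 2027: August 26, 2027.
Last Thursday of September 2027: September 30, 2027.
October 2027 ends with Thursday October 28, 2027.
Last Thursday of November 2027: November 25, 2027.

November 25, 2027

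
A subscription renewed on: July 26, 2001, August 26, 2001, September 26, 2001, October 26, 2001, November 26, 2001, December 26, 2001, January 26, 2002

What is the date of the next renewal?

February 26, 2002

The day-of-month is always 26 (31, 31, 30, 31, 30, 31 days between events).
So this recurs on the 26th of each month.
Next: February 2002 → February 26, 2002.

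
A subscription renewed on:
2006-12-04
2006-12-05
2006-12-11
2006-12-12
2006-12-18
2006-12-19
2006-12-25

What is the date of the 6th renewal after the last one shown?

2007-01-15

The gap pattern 1, 6, 1, 6, 1, 6 repeats every 2 events.
These are the Mondays and Tuesdays of each week.
Next Tuesday: 2006-12-26.
Next Monday: 2007-01-01.
The following Tuesday is 2007-01-02.
Next Monday: 2007-01-08.
Next Tuesday: 2007-01-09.
The following Monday is 2007-01-15.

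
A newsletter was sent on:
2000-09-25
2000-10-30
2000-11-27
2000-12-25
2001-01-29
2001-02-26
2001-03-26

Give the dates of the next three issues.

2001-04-30, 2001-05-28, 2001-06-25

These are Mondays with 35, 28, 28, 35, 28, 28-day gaps.
Each is the final Monday of its month — 2000-10-30 is past the 28th, so '4th Monday' doesn't fit.
Last Monday of April 2001: 2001-04-30.
Last Monday of May 2001: 2001-05-28.
June 2001 ends with Monday 2001-06-25.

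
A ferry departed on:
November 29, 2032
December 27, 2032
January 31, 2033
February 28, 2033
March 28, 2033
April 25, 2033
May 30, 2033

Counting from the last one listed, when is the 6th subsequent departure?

November 28, 2033

Every date is a Monday; gaps 28, 35, 28, 28, 28, 35 days.
Each is the last Monday of its month (at least one falls on the 29th or later, ruling out '4th Monday').
June 2033 ends with Monday June 27, 2033.
July 2033 ends with Monday July 25, 2033.
Last Monday of August 2033: August 29, 2033.
Last Monday of September 2033: September 26, 2033.
October 2033 ends with Monday October 31, 2033.
November 2033 ends with Monday November 28, 2033.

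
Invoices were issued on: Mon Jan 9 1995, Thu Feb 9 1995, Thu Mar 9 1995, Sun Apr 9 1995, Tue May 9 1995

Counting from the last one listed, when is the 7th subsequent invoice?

Each date is the 9th; the gaps (31, 28, 31, 30) track the month lengths.
The rule is the 9th of each month.
Next: June 1995 → Fri Jun 9 1995.
Next: July 1995 → Sun Jul 9 1995.
August 1995: Wed Aug 9 1995.
September 1995: Sat Sep 9 1995.
October 1995: Mon Oct 9 1995.
November 1995: Thu Nov 9 1995.
December 1995: Sat Dec 9 1995.

Sat Dec 9 1995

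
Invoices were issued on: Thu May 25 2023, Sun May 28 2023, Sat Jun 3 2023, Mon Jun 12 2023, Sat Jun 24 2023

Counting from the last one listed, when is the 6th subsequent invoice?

Mon Nov 6 2023

The spacing grows by 3 each time: 3, 6, 9, 12 days.
Next gap: 15 days. Sat Jun 24 2023 + 15 days = Sun Jul 9 2023.
Next gap: 18 days. Sun Jul 9 2023 + 18 days = Thu Jul 27 2023.
Next gap: 21 days. Thu Jul 27 2023 + 21 days = Thu Aug 17 2023.
Next gap: 24 days. Thu Aug 17 2023 + 24 days = Sun Sep 10 2023.
Next gap: 27 days. Sun Sep 10 2023 + 27 days = Sat Oct 7 2023.
Next gap: 30 days. Sat Oct 7 2023 + 30 days = Mon Nov 6 2023.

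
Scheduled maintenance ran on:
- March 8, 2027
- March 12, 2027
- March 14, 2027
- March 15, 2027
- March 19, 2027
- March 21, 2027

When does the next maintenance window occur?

March 22, 2027

Gaps: 4, 2, 1, 4, 2 days — not constant, but cyclic with period 3.
The events fall on every Monday, Friday and Sunday.
Next Monday: March 22, 2027.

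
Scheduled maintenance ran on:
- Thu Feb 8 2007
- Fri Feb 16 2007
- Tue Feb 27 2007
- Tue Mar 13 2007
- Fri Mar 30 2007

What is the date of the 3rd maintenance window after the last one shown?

Thu Jun 7 2007

The spacing grows by 3 each time: 8, 11, 14, 17 days.
Next gap: 20 days. Fri Mar 30 2007 + 20 days = Thu Apr 19 2007.
Next gap: 23 days. Thu Apr 19 2007 + 23 days = Sat May 12 2007.
Next gap: 26 days. Sat May 12 2007 + 26 days = Thu Jun 7 2007.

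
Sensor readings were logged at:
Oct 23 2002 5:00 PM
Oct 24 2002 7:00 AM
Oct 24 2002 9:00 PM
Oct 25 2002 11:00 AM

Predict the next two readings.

Oct 26 2002 1:00 AM, Oct 26 2002 3:00 PM

Spacing: 14, 14, 14 h — constant 14 h.
Oct 25 2002 11:00 AM + 14 h = Oct 26 2002 1:00 AM.
Oct 26 2002 1:00 AM + 14 h = Oct 26 2002 3:00 PM.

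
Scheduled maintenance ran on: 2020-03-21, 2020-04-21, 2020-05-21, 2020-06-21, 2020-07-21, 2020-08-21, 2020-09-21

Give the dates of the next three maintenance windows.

2020-10-21, 2020-11-21, 2020-12-21

Each date is the 21st; the gaps (31, 30, 31, 30, 31, 31) track the month lengths.
The rule is the 21st of each month.
Next: October 2020 → 2020-10-21.
November 2020: 2020-11-21.
Next: December 2020 → 2020-12-21.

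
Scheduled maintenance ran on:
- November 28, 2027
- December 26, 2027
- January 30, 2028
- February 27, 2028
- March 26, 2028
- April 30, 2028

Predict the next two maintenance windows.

All Sundays; the gaps (28, 35, 28, 28, 35) vary with month length.
This is the last Sunday of each month.
Last Sunday of May 2028: May 28, 2028.
June 2028 ends with Sunday June 25, 2028.

May 28, 2028; June 25, 2028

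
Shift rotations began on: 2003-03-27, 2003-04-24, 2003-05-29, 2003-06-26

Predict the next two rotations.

All Thursdays; the gaps (28, 35, 28) vary with month length.
This is the last Thursday of each month.
Last Thursday of July 2003: 2003-07-31.
Last Thursday of August 2003: 2003-08-28.

2003-07-31, 2003-08-28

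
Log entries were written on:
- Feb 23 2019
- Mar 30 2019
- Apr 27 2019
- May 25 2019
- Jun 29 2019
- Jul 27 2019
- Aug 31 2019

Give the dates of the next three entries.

Sep 28 2019, Oct 26 2019, Nov 30 2019

These are Saturdays with 35, 28, 28, 35, 28, 35-day gaps.
Each is the final Saturday of its month — Mar 30 2019 is past the 28th, so '4th Saturday' doesn't fit.
September 2019 ends with Saturday Sep 28 2019.
Last Saturday of October 2019: Oct 26 2019.
Last Saturday of November 2019: Nov 30 2019.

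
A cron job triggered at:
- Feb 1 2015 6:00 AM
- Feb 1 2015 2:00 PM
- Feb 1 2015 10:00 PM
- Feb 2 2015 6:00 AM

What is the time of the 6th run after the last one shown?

Gaps: 8, 8, 8 hours — each event is 8 hours after the previous one.
Feb 2 2015 6:00 AM + 8 h = Feb 2 2015 2:00 PM.
Feb 2 2015 2:00 PM + 8 h = Feb 2 2015 10:00 PM.
Feb 2 2015 10:00 PM + 8 h = Feb 3 2015 6:00 AM.
Feb 3 2015 6:00 AM + 8 h = Feb 3 2015 2:00 PM.
Feb 3 2015 2:00 PM + 8 h = Feb 3 2015 10:00 PM.
Feb 3 2015 10:00 PM + 8 h = Feb 4 2015 6:00 AM.

Feb 4 2015 6:00 AM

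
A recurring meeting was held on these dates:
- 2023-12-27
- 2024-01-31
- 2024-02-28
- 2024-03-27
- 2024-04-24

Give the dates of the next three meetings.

These are Wednesdays with 35, 28, 28, 28-day gaps.
Each is the final Wednesday of its month — 2024-01-31 is past the 28th, so '4th Wednesday' doesn't fit.
May 2024 ends with Wednesday 2024-05-29.
Last Wednesday of June 2024: 2024-06-26.
Last Wednesday of July 2024: 2024-07-31.

2024-05-29, 2024-06-26, 2024-07-31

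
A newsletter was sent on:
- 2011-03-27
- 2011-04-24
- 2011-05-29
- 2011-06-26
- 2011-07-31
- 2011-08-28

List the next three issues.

2011-09-25, 2011-10-30, 2011-11-27

All Sundays; the gaps (28, 35, 28, 35, 28) vary with month length.
This is the last Sunday of each month.
September 2011 ends with Sunday 2011-09-25.
Last Sunday of October 2011: 2011-10-30.
November 2011 ends with Sunday 2011-11-27.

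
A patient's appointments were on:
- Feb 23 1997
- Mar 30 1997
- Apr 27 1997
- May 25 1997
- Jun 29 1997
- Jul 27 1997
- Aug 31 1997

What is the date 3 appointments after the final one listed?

Every date is a Sunday; gaps 35, 28, 28, 35, 28, 35 days.
Each is the last Sunday of its month (at least one falls on the 29th or later, ruling out '4th Sunday').
September 1997 ends with Sunday Sep 28 1997.
Last Sunday of October 1997: Oct 26 1997.
November 1997 ends with Sunday Nov 30 1997.

Nov 30 1997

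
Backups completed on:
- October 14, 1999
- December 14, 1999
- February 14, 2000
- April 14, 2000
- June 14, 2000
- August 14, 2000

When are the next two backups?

October 14, 2000; December 14, 2000

Gaps: 61, 62, 60, 61, 61 days — not constant. Every event is on the 14th of the month.
Pattern: the 14th of every 2 months.
October 2000: October 14, 2000.
December 2000: December 14, 2000.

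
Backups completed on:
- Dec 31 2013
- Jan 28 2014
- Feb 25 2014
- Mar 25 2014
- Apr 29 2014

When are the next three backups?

May 27 2014, Jun 24 2014, Jul 29 2014

Every date is a Tuesday; gaps 28, 28, 28, 35 days.
Each is the last Tuesday of its month (at least one falls on the 29th or later, ruling out '4th Tuesday').
Last Tuesday of May 2014: May 27 2014.
June 2014 ends with Tuesday Jun 24 2014.
July 2014 ends with Tuesday Jul 29 2014.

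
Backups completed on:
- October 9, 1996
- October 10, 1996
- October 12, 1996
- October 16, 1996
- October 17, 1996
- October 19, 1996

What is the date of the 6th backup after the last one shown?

Every event lands on a Wednesday or Thursday or Saturday (gaps cycle 1, 2, 4, 1, 2).
So the schedule is: every Wednesday, Thursday and Saturday.
Next Wednesday: October 23, 1996.
The following Thursday is October 24, 1996.
Next Saturday: October 26, 1996.
Next Wednesday: October 30, 1996.
Next Thursday: October 31, 1996.
Next Saturday: November 2, 1996.

November 2, 1996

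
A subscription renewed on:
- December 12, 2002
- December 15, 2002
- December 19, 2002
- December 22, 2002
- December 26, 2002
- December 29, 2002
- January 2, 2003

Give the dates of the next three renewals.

January 5, 2003; January 9, 2003; January 12, 2003

Every event lands on a Thursday or Sunday (gaps cycle 3, 4, 3, 4, 3, 4).
So the schedule is: every Thursday and Sunday.
Next Sunday: January 5, 2003.
The following Thursday is January 9, 2003.
Next Sunday: January 12, 2003.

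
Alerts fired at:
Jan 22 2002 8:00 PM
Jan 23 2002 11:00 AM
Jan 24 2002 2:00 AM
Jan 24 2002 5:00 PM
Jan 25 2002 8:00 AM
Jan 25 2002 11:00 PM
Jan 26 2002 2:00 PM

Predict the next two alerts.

Spacing: 15, 15, 15, 15, 15, 15 h — constant 15 h.
Jan 26 2002 2:00 PM + 15 h = Jan 27 2002 5:00 AM.
Jan 27 2002 5:00 AM + 15 h = Jan 27 2002 8:00 PM.

Jan 27 2002 5:00 AM, Jan 27 2002 8:00 PM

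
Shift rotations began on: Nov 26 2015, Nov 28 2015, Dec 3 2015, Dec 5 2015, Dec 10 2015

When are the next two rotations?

Dec 12 2015, Dec 17 2015

Every event lands on a Thursday or Saturday (gaps cycle 2, 5, 2, 5).
So the schedule is: every Thursday and Saturday.
Next Saturday: Dec 12 2015.
The following Thursday is Dec 17 2015.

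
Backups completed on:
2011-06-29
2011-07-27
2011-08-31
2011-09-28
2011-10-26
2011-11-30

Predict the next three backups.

All Wednesdays; the gaps (28, 35, 28, 28, 35) vary with month length.
This is the last Wednesday of each month.
Last Wednesday of December 2011: 2011-12-28.
Last Wednesday of January 2012: 2012-01-25.
February 2012 ends with Wednesday 2012-02-29.

2011-12-28, 2012-01-25, 2012-02-29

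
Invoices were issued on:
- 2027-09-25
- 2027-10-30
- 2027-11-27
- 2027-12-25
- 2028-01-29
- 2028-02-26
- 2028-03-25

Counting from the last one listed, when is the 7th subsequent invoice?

2028-10-28

Every date is a Saturday; gaps 35, 28, 28, 35, 28, 28 days.
Each is the last Saturday of its month (at least one falls on the 29th or later, ruling out '4th Saturday').
April 2028 ends with Saturday 2028-04-29.
Last Saturday of May 2028: 2028-05-27.
Last Saturday of June 2028: 2028-06-24.
July 2028 ends with Saturday 2028-07-29.
Last Saturday of August 2028: 2028-08-26.
Last Saturday of September 2028: 2028-09-30.
October 2028 ends with Saturday 2028-10-28.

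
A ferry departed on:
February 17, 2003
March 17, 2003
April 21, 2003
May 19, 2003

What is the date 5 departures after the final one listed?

These are Mondays at 28- or 35-day spacing (28, 35, 28).
The pattern: 3rd Monday of the month.
3rd Monday of June 2003: June 16, 2003.
July 2003 — 3rd Monday is July 21, 2003.
August 2003 — 3rd Monday is August 18, 2003.
September 2003 — 3rd Monday is September 15, 2003.
October 2003 — 3rd Monday is October 20, 2003.

October 20, 2003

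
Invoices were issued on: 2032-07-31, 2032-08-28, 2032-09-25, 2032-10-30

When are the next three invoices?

2032-11-27, 2032-12-25, 2033-01-29

These are Saturdays with 28, 28, 35-day gaps.
Each is the final Saturday of its month — 2032-07-31 is past the 28th, so '4th Saturday' doesn't fit.
Last Saturday of November 2032: 2032-11-27.
December 2032 ends with Saturday 2032-12-25.
January 2033 ends with Saturday 2033-01-29.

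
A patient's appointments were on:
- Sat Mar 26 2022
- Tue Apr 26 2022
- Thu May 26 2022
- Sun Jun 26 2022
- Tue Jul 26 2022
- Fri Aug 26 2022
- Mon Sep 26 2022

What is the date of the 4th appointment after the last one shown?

Thu Jan 26 2023

The day-of-month is always 26 (31, 30, 31, 30, 31, 31 days between events).
So this recurs on the 26th of each month.
October 2022: Wed Oct 26 2022.
Next: November 2022 → Sat Nov 26 2022.
Next: December 2022 → Mon Dec 26 2022.
January 2023: Thu Jan 26 2023.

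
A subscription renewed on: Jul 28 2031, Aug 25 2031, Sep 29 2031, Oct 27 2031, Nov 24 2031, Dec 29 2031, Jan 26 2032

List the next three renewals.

Feb 23 2032, Mar 29 2032, Apr 26 2032

All Mondays; the gaps (28, 35, 28, 28, 35, 28) vary with month length.
This is the last Monday of each month.
Last Monday of February 2032: Feb 23 2032.
Last Monday of March 2032: Mar 29 2032.
Last Monday of April 2032: Apr 26 2032.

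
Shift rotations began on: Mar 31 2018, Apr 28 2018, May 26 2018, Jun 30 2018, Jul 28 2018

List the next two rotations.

All Saturdays; the gaps (28, 28, 35, 28) vary with month length.
This is the last Saturday of each month.
August 2018 ends with Saturday Aug 25 2018.
September 2018 ends with Saturday Sep 29 2018.

Aug 25 2018, Sep 29 2018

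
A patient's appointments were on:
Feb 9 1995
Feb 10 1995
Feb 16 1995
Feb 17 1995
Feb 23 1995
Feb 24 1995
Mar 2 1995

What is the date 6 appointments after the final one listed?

Mar 23 1995

The gap pattern 1, 6, 1, 6, 1, 6 repeats every 2 events.
These are the Thursdays and Fridays of each week.
Next Friday: Mar 3 1995.
The following Thursday is Mar 9 1995.
Next Friday: Mar 10 1995.
The following Thursday is Mar 16 1995.
Next Friday: Mar 17 1995.
Next Thursday: Mar 23 1995.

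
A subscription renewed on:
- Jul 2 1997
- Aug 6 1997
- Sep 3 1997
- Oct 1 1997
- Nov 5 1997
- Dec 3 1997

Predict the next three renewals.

Gaps: 35, 28, 28, 35, 28 days — a mix of 28 and 35. Every date is a Wednesday.
Each is the 1st Wednesday of its month.
January 1998 — 1st Wednesday is Jan 7 1998.
1st Wednesday of February 1998: Feb 4 1998.
March 1998 — 1st Wednesday is Mar 4 1998.

Jan 7 1998, Feb 4 1998, Mar 4 1998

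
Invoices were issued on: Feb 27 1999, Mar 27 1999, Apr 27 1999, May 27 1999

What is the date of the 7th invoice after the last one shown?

Each date is the 27th; the gaps (28, 31, 30) track the month lengths.
The rule is the 27th of each month.
June 1999: Jun 27 1999.
Next: July 1999 → Jul 27 1999.
Next: August 1999 → Aug 27 1999.
Next: September 1999 → Sep 27 1999.
October 1999: Oct 27 1999.
November 1999: Nov 27 1999.
December 1999: Dec 27 1999.

Dec 27 1999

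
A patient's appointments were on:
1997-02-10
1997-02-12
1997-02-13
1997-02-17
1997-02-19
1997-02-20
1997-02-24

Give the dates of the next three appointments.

1997-02-26, 1997-02-27, 1997-03-03

Every event lands on a Monday or Wednesday or Thursday (gaps cycle 2, 1, 4, 2, 1, 4).
So the schedule is: every Monday, Wednesday and Thursday.
Next Wednesday: 1997-02-26.
The following Thursday is 1997-02-27.
The following Monday is 1997-03-03.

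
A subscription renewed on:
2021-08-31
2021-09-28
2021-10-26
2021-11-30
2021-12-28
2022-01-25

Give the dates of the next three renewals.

2022-02-22, 2022-03-29, 2022-04-26

All Tuesdays; the gaps (28, 28, 35, 28, 28) vary with month length.
This is the last Tuesday of each month.
February 2022 ends with Tuesday 2022-02-22.
March 2022 ends with Tuesday 2022-03-29.
Last Tuesday of April 2022: 2022-04-26.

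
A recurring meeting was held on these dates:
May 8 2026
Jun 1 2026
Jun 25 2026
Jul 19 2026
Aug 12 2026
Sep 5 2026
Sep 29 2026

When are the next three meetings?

Oct 23 2026, Nov 16 2026, Dec 10 2026

The spacing is 24, 24, 24, 24, 24, 24 days — always 24 days.
Sep 29 2026 + 24 days = Oct 23 2026.
Oct 23 2026 + 24 days = Nov 16 2026.
Nov 16 2026 + 24 days = Dec 10 2026.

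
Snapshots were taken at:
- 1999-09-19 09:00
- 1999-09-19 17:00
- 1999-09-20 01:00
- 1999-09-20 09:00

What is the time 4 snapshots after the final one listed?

1999-09-21 17:00

Gaps: 8, 8, 8 hours — each event is 8 hours after the previous one.
1999-09-20 09:00 + 8 h = 1999-09-20 17:00.
1999-09-20 17:00 + 8 h = 1999-09-21 01:00.
1999-09-21 01:00 + 8 h = 1999-09-21 09:00.
1999-09-21 09:00 + 8 h = 1999-09-21 17:00.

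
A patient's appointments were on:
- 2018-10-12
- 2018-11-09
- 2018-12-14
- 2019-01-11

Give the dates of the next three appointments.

These are Fridays at 28- or 35-day spacing (28, 35, 28).
The pattern: 2nd Friday of the month.
2nd Friday of February 2019: 2019-02-08.
2nd Friday of March 2019: 2019-03-08.
April 2019 — 2nd Friday is 2019-04-12.

2019-02-08, 2019-03-08, 2019-04-12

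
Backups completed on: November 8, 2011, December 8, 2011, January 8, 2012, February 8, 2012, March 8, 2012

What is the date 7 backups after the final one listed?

October 8, 2012

The day-of-month is always 8 (30, 31, 31, 29 days between events).
So this recurs on the 8th of each month.
April 2012: April 8, 2012.
Next: May 2012 → May 8, 2012.
Next: June 2012 → June 8, 2012.
July 2012: July 8, 2012.
August 2012: August 8, 2012.
September 2012: September 8, 2012.
October 2012: October 8, 2012.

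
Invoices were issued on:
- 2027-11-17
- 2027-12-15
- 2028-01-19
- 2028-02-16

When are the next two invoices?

2028-03-15, 2028-04-19

Gaps: 28, 35, 28 days — a mix of 28 and 35. Every date is a Wednesday.
Each is the 3rd Wednesday of its month.
March 2028 — 3rd Wednesday is 2028-03-15.
3rd Wednesday of April 2028: 2028-04-19.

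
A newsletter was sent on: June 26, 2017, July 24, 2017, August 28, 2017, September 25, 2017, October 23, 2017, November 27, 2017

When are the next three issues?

All dates are Mondays, 28, 35, 28, 28, 35 days apart.
Specifically, the 4th Monday of each month.
December 2017 — 4th Monday is December 25, 2017.
4th Monday of January 2018: January 22, 2018.
February 2018 — 4th Monday is February 26, 2018.

December 25, 2017; January 22, 2018; February 26, 2018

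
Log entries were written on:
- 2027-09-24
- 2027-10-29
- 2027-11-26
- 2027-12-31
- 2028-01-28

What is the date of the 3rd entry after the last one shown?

These are Fridays with 35, 28, 35, 28-day gaps.
Each is the final Friday of its month — 2027-10-29 is past the 28th, so '4th Friday' doesn't fit.
Last Friday of February 2028: 2028-02-25.
March 2028 ends with Friday 2028-03-31.
Last Friday of April 2028: 2028-04-28.

2028-04-28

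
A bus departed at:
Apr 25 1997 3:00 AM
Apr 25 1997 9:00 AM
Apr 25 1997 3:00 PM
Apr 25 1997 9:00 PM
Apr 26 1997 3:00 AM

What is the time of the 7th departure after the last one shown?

Apr 27 1997 9:00 PM

Spacing: 6, 6, 6, 6 h — constant 6 h.
Apr 26 1997 3:00 AM + 6 h = Apr 26 1997 9:00 AM.
Apr 26 1997 9:00 AM + 6 h = Apr 26 1997 3:00 PM.
Apr 26 1997 3:00 PM + 6 h = Apr 26 1997 9:00 PM.
Apr 26 1997 9:00 PM + 6 h = Apr 27 1997 3:00 AM.
Apr 27 1997 3:00 AM + 6 h = Apr 27 1997 9:00 AM.
Apr 27 1997 9:00 AM + 6 h = Apr 27 1997 3:00 PM.
Apr 27 1997 3:00 PM + 6 h = Apr 27 1997 9:00 PM.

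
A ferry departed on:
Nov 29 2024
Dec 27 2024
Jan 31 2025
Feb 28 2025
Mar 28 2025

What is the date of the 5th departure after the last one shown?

Aug 29 2025

Every date is a Friday; gaps 28, 35, 28, 28 days.
Each is the last Friday of its month (at least one falls on the 29th or later, ruling out '4th Friday').
Last Friday of April 2025: Apr 25 2025.
May 2025 ends with Friday May 30 2025.
Last Friday of June 2025: Jun 27 2025.
July 2025 ends with Friday Jul 25 2025.
Last Friday of August 2025: Aug 29 2025.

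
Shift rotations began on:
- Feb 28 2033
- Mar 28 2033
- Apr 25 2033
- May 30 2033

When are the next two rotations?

Jun 27 2033, Jul 25 2033

Every date is a Monday; gaps 28, 28, 35 days.
Each is the last Monday of its month (at least one falls on the 29th or later, ruling out '4th Monday').
June 2033 ends with Monday Jun 27 2033.
July 2033 ends with Monday Jul 25 2033.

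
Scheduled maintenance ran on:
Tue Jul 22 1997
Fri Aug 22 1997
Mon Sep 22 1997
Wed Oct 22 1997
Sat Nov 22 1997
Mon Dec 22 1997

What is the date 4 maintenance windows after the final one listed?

Gaps: 31, 31, 30, 31, 30 days — not constant. Every event is on the 22nd of the month.
Pattern: the 22nd of each month.
January 1998: Thu Jan 22 1998.
February 1998: Sun Feb 22 1998.
March 1998: Sun Mar 22 1998.
Next: April 1998 → Wed Apr 22 1998.

Wed Apr 22 1998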